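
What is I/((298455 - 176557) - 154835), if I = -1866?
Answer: 622/10979 ≈ 0.056654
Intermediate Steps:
I/((298455 - 176557) - 154835) = -1866/((298455 - 176557) - 154835) = -1866/(121898 - 154835) = -1866/(-32937) = -1866*(-1/32937) = 622/10979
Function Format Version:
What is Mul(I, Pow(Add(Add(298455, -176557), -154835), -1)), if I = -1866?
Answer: Rational(622, 10979) ≈ 0.056654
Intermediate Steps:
Mul(I, Pow(Add(Add(298455, -176557), -154835), -1)) = Mul(-1866, Pow(Add(Add(298455, -176557), -154835), -1)) = Mul(-1866, Pow(Add(121898, -154835), -1)) = Mul(-1866, Pow(-32937, -1)) = Mul(-1866, Rational(-1, 32937)) = Rational(622, 10979)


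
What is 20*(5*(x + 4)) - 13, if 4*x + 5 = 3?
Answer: 337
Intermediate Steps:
x = -½ (x = -5/4 + (¼)*3 = -5/4 + ¾ = -½ ≈ -0.50000)
20*(5*(x + 4)) - 13 = 20*(5*(-½ + 4)) - 13 = 20*(5*(7/2)) - 13 = 20*(35/2) - 13 = 350 - 13 = 337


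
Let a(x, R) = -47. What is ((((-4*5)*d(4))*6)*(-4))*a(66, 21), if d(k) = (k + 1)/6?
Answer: -18800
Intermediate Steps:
d(k) = ⅙ + k/6 (d(k) = (1 + k)*(⅙) = ⅙ + k/6)
((((-4*5)*d(4))*6)*(-4))*a(66, 21) = ((((-4*5)*(⅙ + (⅙)*4))*6)*(-4))*(-47) = ((-20*(⅙ + ⅔)*6)*(-4))*(-47) = ((-20*⅚*6)*(-4))*(-47) = (-50/3*6*(-4))*(-47) = -100*(-4)*(-47) = 400*(-47) = -18800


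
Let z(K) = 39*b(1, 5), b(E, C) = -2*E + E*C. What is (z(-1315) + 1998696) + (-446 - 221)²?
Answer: 2443702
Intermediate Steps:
b(E, C) = -2*E + C*E
z(K) = 117 (z(K) = 39*(1*(-2 + 5)) = 39*(1*3) = 39*3 = 117)
(z(-1315) + 1998696) + (-446 - 221)² = (117 + 1998696) + (-446 - 221)² = 1998813 + (-667)² = 1998813 + 444889 = 2443702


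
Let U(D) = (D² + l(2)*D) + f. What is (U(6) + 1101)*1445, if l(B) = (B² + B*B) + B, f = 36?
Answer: 1781685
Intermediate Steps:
l(B) = B + 2*B² (l(B) = (B² + B²) + B = 2*B² + B = B + 2*B²)
U(D) = 36 + D² + 10*D (U(D) = (D² + (2*(1 + 2*2))*D) + 36 = (D² + (2*(1 + 4))*D) + 36 = (D² + (2*5)*D) + 36 = (D² + 10*D) + 36 = 36 + D² + 10*D)
(U(6) + 1101)*1445 = ((36 + 6² + 10*6) + 1101)*1445 = ((36 + 36 + 60) + 1101)*1445 = (132 + 1101)*1445 = 1233*1445 = 1781685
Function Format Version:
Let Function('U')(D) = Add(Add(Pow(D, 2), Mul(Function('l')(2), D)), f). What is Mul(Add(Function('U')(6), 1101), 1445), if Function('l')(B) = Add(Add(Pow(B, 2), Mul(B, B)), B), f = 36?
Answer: 1781685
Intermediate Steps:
Function('l')(B) = Add(B, Mul(2, Pow(B, 2))) (Function('l')(B) = Add(Add(Pow(B, 2), Pow(B, 2)), B) = Add(Mul(2, Pow(B, 2)), B) = Add(B, Mul(2, Pow(B, 2))))
Function('U')(D) = Add(36, Pow(D, 2), Mul(10, D)) (Function('U')(D) = Add(Add(Pow(D, 2), Mul(Mul(2, Add(1, Mul(2, 2))), D)), 36) = Add(Add(Pow(D, 2), Mul(Mul(2, Add(1, 4)), D)), 36) = Add(Add(Pow(D, 2), Mul(Mul(2, 5), D)), 36) = Add(Add(Pow(D, 2), Mul(10, D)), 36) = Add(36, Pow(D, 2), Mul(10, D)))
Mul(Add(Function('U')(6), 1101), 1445) = Mul(Add(Add(36, Pow(6, 2), Mul(10, 6)), 1101), 1445) = Mul(Add(Add(36, 36, 60), 1101), 1445) = Mul(Add(132, 1101), 1445) = Mul(1233, 1445) = 1781685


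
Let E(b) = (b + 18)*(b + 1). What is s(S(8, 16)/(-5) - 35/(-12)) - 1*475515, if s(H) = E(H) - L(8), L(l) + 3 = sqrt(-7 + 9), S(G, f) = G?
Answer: -1711682099/3600 - sqrt(2) ≈ -4.7547e+5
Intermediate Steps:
E(b) = (1 + b)*(18 + b) (E(b) = (18 + b)*(1 + b) = (1 + b)*(18 + b))
L(l) = -3 + sqrt(2) (L(l) = -3 + sqrt(-7 + 9) = -3 + sqrt(2))
s(H) = 21 + H**2 - sqrt(2) + 19*H (s(H) = (18 + H**2 + 19*H) - (-3 + sqrt(2)) = (18 + H**2 + 19*H) + (3 - sqrt(2)) = 21 + H**2 - sqrt(2) + 19*H)
s(S(8, 16)/(-5) - 35/(-12)) - 1*475515 = (21 + (8/(-5) - 35/(-12))**2 - sqrt(2) + 19*(8/(-5) - 35/(-12))) - 1*475515 = (21 + (8*(-1/5) - 35*(-1/12))**2 - sqrt(2) + 19*(8*(-1/5) - 35*(-1/12))) - 475515 = (21 + (-8/5 + 35/12)**2 - sqrt(2) + 19*(-8/5 + 35/12)) - 475515 = (21 + (79/60)**2 - sqrt(2) + 19*(79/60)) - 475515 = (21 + 6241/3600 - sqrt(2) + 1501/60) - 475515 = (171901/3600 - sqrt(2)) - 475515 = -1711682099/3600 - sqrt(2)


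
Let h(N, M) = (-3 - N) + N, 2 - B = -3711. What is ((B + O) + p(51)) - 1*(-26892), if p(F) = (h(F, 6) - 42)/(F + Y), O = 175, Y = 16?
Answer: 2062215/67 ≈ 30779.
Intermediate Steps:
B = 3713 (B = 2 - 1*(-3711) = 2 + 3711 = 3713)
h(N, M) = -3
p(F) = -45/(16 + F) (p(F) = (-3 - 42)/(F + 16) = -45/(16 + F))
((B + O) + p(51)) - 1*(-26892) = ((3713 + 175) - 45/(16 + 51)) - 1*(-26892) = (3888 - 45/67) + 26892 = 260451/67 + 26892 = 2062215/67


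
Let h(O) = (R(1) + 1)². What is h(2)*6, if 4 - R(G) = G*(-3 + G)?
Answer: 294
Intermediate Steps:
R(G) = 4 - G*(-3 + G)
h(O) = 49 (h(O) = ((4 - 1*1² + 3*1) + 1)² = ((4 - 1*1 + 3) + 1)² = ((4 - 1 + 3) + 1)² = (6 + 1)² = 7² = 49)
h(2)*6 = 49*6 = 294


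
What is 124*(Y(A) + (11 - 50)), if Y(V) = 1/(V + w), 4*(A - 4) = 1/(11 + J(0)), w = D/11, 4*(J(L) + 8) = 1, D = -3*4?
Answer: -2047240/427 ≈ -4794.5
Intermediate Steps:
D = -12
J(L) = -31/4 (J(L) = -8 + (¼)*1 = -8 + ¼ = -31/4)
w = -12/11 ≈ -1.0909
A = 53/13 (A = 4 + 1/(4*(11 - 31/4)) = 4 + 1/(4*(13/4)) = 4 + (¼)*(4/13) = 4 + 1/13 = 53/13 ≈ 4.0769)
Y(V) = 1/(-12/11 + V) (Y(V) = 1/(V - 12/11) = 1/(-12/11 + V))
124*(Y(A) + (11 - 50)) = 124*(11/(-12 + 11*(53/13)) + (11 - 50)) = 124*(11/(-12 + 583/13) - 39) = 124*(11/(427/13) - 39) = 124*(11*(13/427) - 39) = 124*(143/427 - 39) = 124*(-16510/427) = -2047240/427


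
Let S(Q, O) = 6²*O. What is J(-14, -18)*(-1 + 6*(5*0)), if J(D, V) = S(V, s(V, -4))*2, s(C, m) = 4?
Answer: -288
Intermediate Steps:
S(Q, O) = 36*O
J(D, V) = 288 (J(D, V) = (36*4)*2 = 144*2 = 288)
J(-14, -18)*(-1 + 6*(5*0)) = 288*(-1 + 6*(5*0)) = 288*(-1 + 6*0) = 288*(-1 + 0) = 288*(-1) = -288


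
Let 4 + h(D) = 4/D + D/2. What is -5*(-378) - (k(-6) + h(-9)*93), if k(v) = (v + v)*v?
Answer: 15899/6 ≈ 2649.8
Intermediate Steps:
k(v) = 2*v² (k(v) = (2*v)*v = 2*v²)
h(D) = -4 + D/2 + 4/D (h(D) = -4 + (4/D + D/2) = -4 + (D/2 + 4/D) = -4 + D/2 + 4/D)
-5*(-378) - (k(-6) + h(-9)*93) = -5*(-378) - (2*(-6)² + (-4 + (½)*(-9) + 4/(-9))*93) = 1890 - (2*36 + (-4 - 9/2 + 4*(-⅑))*93) = 1890 - (72 + (-4 - 9/2 - 4/9)*93) = 1890 - (72 - 161/18*93) = 1890 - (72 - 4991/6) = 1890 - 1*(-4559/6) = 1890 + 4559/6 = 15899/6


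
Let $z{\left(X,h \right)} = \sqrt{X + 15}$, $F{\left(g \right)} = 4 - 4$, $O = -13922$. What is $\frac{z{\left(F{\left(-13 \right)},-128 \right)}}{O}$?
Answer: $- \frac{\sqrt{15}}{13922} \approx -0.00027819$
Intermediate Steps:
$F{\left(g \right)} = 0$
$z{\left(X,h \right)} = \sqrt{15 + X}$
$\frac{z{\left(F{\left(-13 \right)},-128 \right)}}{O} = \frac{\sqrt{15 + 0}}{-13922} = \sqrt{15} \left(- \frac{1}{13922}\right) = - \frac{\sqrt{15}}{13922}$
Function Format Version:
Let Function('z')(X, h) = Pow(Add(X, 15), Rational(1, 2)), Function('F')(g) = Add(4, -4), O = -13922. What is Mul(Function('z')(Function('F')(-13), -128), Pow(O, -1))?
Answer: Mul(Rational(-1, 13922), Pow(15, Rational(1, 2))) ≈ -0.00027819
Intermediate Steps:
Function('F')(g) = 0
Function('z')(X, h) = Pow(Add(15, X), Rational(1, 2))
Mul(Function('z')(Function('F')(-13), -128), Pow(O, -1)) = Mul(Pow(Add(15, 0), Rational(1, 2)), Pow(-13922, -1)) = Mul(Pow(15, Rational(1, 2)), Rational(-1, 13922)) = Mul(Rational(-1, 13922), Pow(15, Rational(1, 2)))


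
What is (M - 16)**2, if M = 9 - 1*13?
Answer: 400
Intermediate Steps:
M = -4 (M = 9 - 13 = -4)
(M - 16)**2 = (-4 - 16)**2 = (-20)**2 = 400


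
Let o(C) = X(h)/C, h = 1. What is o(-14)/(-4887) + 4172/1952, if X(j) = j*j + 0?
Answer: 35680231/16693992 ≈ 2.1373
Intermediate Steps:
X(j) = j**2 (X(j) = j**2 + 0 = j**2)
o(C) = 1/C (o(C) = 1**2/C = 1/C)
o(-14)/(-4887) + 4172/1952 = 1/(-14*(-4887)) + 4172/1952 = -1/14*(-1/4887) + 4172*(1/1952) = 1/68418 + 1043/488 = 35680231/16693992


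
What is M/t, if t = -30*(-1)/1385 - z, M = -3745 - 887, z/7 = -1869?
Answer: -427688/1207999 ≈ -0.35405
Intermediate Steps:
z = -13083 (z = 7*(-1869) = -13083)
M = -4632
t = 3623997/277 (t = -30*(-1)/1385 - 1*(-13083) = 30*(1/1385) + 13083 = 6/277 + 13083 = 3623997/277 ≈ 13083.)
M/t = -4632/3623997/277 = -4632*277/3623997 = -427688/1207999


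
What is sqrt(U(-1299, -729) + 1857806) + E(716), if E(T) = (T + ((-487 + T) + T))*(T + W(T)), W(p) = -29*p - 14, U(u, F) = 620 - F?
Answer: -33322982 + sqrt(1859155) ≈ -3.3322e+7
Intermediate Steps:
W(p) = -14 - 29*p
E(T) = (-487 + 3*T)*(-14 - 28*T) (E(T) = (T + ((-487 + T) + T))*(T + (-14 - 29*T)) = (T + (-487 + 2*T))*(-14 - 28*T) = (-487 + 3*T)*(-14 - 28*T))
sqrt(U(-1299, -729) + 1857806) + E(716) = sqrt((620 - 1*(-729)) + 1857806) + (6818 - 84*716**2 + 13594*716) = sqrt((620 + 729) + 1857806) + (6818 - 84*512656 + 9733304) = sqrt(1349 + 1857806) + (6818 - 43063104 + 9733304) = sqrt(1859155) - 33322982 = -33322982 + sqrt(1859155)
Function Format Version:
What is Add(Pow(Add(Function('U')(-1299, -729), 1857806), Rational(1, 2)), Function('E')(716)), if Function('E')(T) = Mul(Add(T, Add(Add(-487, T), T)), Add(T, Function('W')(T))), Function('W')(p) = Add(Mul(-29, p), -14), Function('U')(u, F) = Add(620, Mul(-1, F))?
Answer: Add(-33322982, Pow(1859155, Rational(1, 2))) ≈ -3.3322e+7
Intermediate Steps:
Function('W')(p) = Add(-14, Mul(-29, p))
Function('E')(T) = Mul(Add(-487, Mul(3, T)), Add(-14, Mul(-28, T))) (Function('E')(T) = Mul(Add(T, Add(Add(-487, T), T)), Add(T, Add(-14, Mul(-29, T)))) = Mul(Add(T, Add(-487, Mul(2, T))), Add(-14, Mul(-28, T))) = Mul(Add(-487, Mul(3, T)), Add(-14, Mul(-28, T))))
Add(Pow(Add(Function('U')(-1299, -729), 1857806), Rational(1, 2)), Function('E')(716)) = Add(Pow(Add(Add(620, Mul(-1, -729)), 1857806), Rational(1, 2)), Add(6818, Mul(-84, Pow(716, 2)), Mul(13594, 716))) = Add(Pow(Add(Add(620, 729), 1857806), Rational(1, 2)), Add(6818, Mul(-84, 512656), 9733304)) = Add(Pow(Add(1349, 1857806), Rational(1, 2)), Add(6818, -43063104, 9733304)) = Add(Pow(1859155, Rational(1, 2)), -33322982) = Add(-33322982, Pow(1859155, Rational(1, 2)))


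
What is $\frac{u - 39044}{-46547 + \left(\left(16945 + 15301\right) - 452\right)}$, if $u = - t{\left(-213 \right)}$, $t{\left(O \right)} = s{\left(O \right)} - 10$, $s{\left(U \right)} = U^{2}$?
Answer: $\frac{84403}{14753} \approx 5.7211$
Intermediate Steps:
$t{\left(O \right)} = -10 + O^{2}$ ($t{\left(O \right)} = O^{2} - 10 = -10 + O^{2}$)
$u = -45359$ ($u = - (-10 + \left(-213\right)^{2}) = - (-10 + 45369) = \left(-1\right) 45359 = -45359$)
$\frac{u - 39044}{-46547 + \left(\left(16945 + 15301\right) - 452\right)} = \frac{-45359 - 39044}{-46547 + \left(\left(16945 + 15301\right) - 452\right)} = - \frac{84403}{-46547 + \left(32246 - 452\right)} = - \frac{84403}{-46547 + 31794} = - \frac{84403}{-14753} = \left(-84403\right) \left(- \frac{1}{14753}\right) = \frac{84403}{14753}$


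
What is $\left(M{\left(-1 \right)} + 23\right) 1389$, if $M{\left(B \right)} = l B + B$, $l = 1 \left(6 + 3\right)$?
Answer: $18057$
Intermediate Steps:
$l = 9$ ($l = 1 \cdot 9 = 9$)
$M{\left(B \right)} = 10 B$ ($M{\left(B \right)} = 9 B + B = 10 B$)
$\left(M{\left(-1 \right)} + 23\right) 1389 = \left(10 \left(-1\right) + 23\right) 1389 = \left(-10 + 23\right) 1389 = 13 \cdot 1389 = 18057$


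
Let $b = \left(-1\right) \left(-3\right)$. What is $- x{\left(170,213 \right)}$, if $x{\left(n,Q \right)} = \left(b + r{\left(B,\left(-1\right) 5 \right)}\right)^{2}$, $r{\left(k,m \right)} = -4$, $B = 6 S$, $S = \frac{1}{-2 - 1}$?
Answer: $-1$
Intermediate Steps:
$S = - \frac{1}{3}$ ($S = \frac{1}{-3} = - \frac{1}{3} \approx -0.33333$)
$B = -2$ ($B = 6 \left(- \frac{1}{3}\right) = -2$)
$b = 3$
$x{\left(n,Q \right)} = 1$ ($x{\left(n,Q \right)} = \left(3 - 4\right)^{2} = \left(-1\right)^{2} = 1$)
$- x{\left(170,213 \right)} = \left(-1\right) 1 = -1$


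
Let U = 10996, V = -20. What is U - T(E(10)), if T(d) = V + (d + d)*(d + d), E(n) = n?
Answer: 10616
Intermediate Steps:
T(d) = -20 + 4*d² (T(d) = -20 + (d + d)*(d + d) = -20 + (2*d)*(2*d) = -20 + 4*d²)
U - T(E(10)) = 10996 - (-20 + 4*10²) = 10996 - (-20 + 4*100) = 10996 - (-20 + 400) = 10996 - 1*380 = 10996 - 380 = 10616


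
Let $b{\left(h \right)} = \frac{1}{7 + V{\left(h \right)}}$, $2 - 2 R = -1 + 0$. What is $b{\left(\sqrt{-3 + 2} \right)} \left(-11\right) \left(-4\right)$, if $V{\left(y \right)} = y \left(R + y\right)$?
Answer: $\frac{352}{51} - \frac{88 i}{51} \approx 6.902 - 1.7255 i$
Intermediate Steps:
$R = \frac{3}{2}$ ($R = 1 - \frac{-1 + 0}{2} = 1 - - \frac{1}{2} = 1 + \frac{1}{2} = \frac{3}{2} \approx 1.5$)
$V{\left(y \right)} = y \left(\frac{3}{2} + y\right)$
$b{\left(h \right)} = \frac{1}{7 + \frac{h \left(3 + 2 h\right)}{2}}$
$b{\left(\sqrt{-3 + 2} \right)} \left(-11\right) \left(-4\right) = \frac{2}{14 + \sqrt{-3 + 2} \left(3 + 2 \sqrt{-3 + 2}\right)} \left(-11\right) \left(-4\right) = \frac{2}{14 + \sqrt{-1} \left(3 + 2 \sqrt{-1}\right)} \left(-11\right) \left(-4\right) = \frac{2}{14 + i \left(3 + 2 i\right)} \left(-11\right) \left(-4\right) = - \frac{22}{14 + i \left(3 + 2 i\right)} \left(-4\right) = \frac{88}{14 + i \left(3 + 2 i\right)}$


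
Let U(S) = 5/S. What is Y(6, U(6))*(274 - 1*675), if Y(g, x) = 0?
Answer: 0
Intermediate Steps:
Y(6, U(6))*(274 - 1*675) = 0*(274 - 1*675) = 0*(274 - 675) = 0*(-401) = 0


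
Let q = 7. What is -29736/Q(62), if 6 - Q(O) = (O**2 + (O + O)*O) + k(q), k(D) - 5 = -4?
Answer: 29736/11527 ≈ 2.5797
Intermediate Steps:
k(D) = 1 (k(D) = 5 - 4 = 1)
Q(O) = 5 - 3*O**2 (Q(O) = 6 - ((O**2 + (O + O)*O) + 1) = 6 - ((O**2 + (2*O)*O) + 1) = 6 - ((O**2 + 2*O**2) + 1) = 6 - (3*O**2 + 1) = 6 - (1 + 3*O**2) = 6 + (-1 - 3*O**2) = 5 - 3*O**2)
-29736/Q(62) = -29736/(5 - 3*62**2) = -29736/(5 - 3*3844) = -29736/(5 - 11532) = -29736/(-11527) = -29736*(-1/11527) = 29736/11527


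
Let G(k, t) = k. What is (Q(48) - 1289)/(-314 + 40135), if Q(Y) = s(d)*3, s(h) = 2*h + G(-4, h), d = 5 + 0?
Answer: -1271/39821 ≈ -0.031918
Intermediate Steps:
d = 5
s(h) = -4 + 2*h (s(h) = 2*h - 4 = -4 + 2*h)
Q(Y) = 18 (Q(Y) = (-4 + 2*5)*3 = (-4 + 10)*3 = 6*3 = 18)
(Q(48) - 1289)/(-314 + 40135) = (18 - 1289)/(-314 + 40135) = -1271/39821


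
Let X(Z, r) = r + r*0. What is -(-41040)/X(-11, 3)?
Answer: 13680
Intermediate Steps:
X(Z, r) = r (X(Z, r) = r + 0 = r)
-(-41040)/X(-11, 3) = -(-41040)/3 = -54*(-760/3) = 13680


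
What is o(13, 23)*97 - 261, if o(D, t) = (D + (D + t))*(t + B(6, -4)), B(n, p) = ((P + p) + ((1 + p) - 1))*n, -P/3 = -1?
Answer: -33532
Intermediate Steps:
P = 3 (P = -3*(-1) = 3)
B(n, p) = n*(3 + 2*p) (B(n, p) = ((3 + p) + ((1 + p) - 1))*n = ((3 + p) + p)*n = (3 + 2*p)*n = n*(3 + 2*p))
o(D, t) = (-30 + t)*(t + 2*D) (o(D, t) = (D + (D + t))*(t + 6*(3 + 2*(-4))) = (t + 2*D)*(t + 6*(3 - 8)) = (t + 2*D)*(t + 6*(-5)) = (t + 2*D)*(t - 30) = (t + 2*D)*(-30 + t) = (-30 + t)*(t + 2*D))
o(13, 23)*97 - 261 = (23² - 60*13 - 30*23 + 2*13*23)*97 - 261 = (529 - 780 - 690 + 598)*97 - 261 = -343*97 - 261 = -33271 - 261 = -33532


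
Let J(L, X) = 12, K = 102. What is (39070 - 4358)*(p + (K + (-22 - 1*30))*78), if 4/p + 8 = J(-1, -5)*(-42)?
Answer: 2166024461/16 ≈ 1.3538e+8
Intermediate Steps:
p = -1/128 (p = 4/(-8 + 12*(-42)) = 4/(-8 - 504) = 4/(-512) = 4*(-1/512) = -1/128 ≈ -0.0078125)
(39070 - 4358)*(p + (K + (-22 - 1*30))*78) = (39070 - 4358)*(-1/128 + (102 + (-22 - 1*30))*78) = 34712*(-1/128 + (102 + (-22 - 30))*78) = 34712*(-1/128 + (102 - 52)*78) = 34712*(-1/128 + 50*78) = 34712*(-1/128 + 3900) = 34712*(499199/128) = 2166024461/16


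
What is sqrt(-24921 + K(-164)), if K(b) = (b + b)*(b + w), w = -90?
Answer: sqrt(58391) ≈ 241.64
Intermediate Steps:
K(b) = 2*b*(-90 + b) (K(b) = (b + b)*(b - 90) = (2*b)*(-90 + b) = 2*b*(-90 + b))
sqrt(-24921 + K(-164)) = sqrt(-24921 + 2*(-164)*(-90 - 164)) = sqrt(-24921 + 2*(-164)*(-254)) = sqrt(-24921 + 83312) = sqrt(58391)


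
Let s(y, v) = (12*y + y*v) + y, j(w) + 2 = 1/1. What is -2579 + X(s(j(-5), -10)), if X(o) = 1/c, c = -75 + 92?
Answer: -43842/17 ≈ -2578.9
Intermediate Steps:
c = 17
j(w) = -1 (j(w) = -2 + 1/1 = -2 + 1 = -1)
s(y, v) = 13*y + v*y (s(y, v) = (12*y + v*y) + y = 13*y + v*y)
X(o) = 1/17
-2579 + X(s(j(-5), -10)) = -2579 + 1/17 = -43842/17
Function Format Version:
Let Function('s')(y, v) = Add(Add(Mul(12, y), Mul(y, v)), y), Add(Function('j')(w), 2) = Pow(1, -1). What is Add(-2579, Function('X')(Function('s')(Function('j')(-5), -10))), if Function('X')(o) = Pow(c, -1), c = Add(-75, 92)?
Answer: Rational(-43842, 17) ≈ -2578.9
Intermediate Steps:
c = 17
Function('j')(w) = -1 (Function('j')(w) = Add(-2, Pow(1, -1)) = Add(-2, 1) = -1)
Function('s')(y, v) = Add(Mul(13, y), Mul(v, y)) (Function('s')(y, v) = Add(Add(Mul(12, y), Mul(v, y)), y) = Add(Mul(13, y), Mul(v, y)))
Function('X')(o) = Rational(1, 17) (Function('X')(o) = Pow(17, -1) = Rational(1, 17))
Add(-2579, Function('X')(Function('s')(Function('j')(-5), -10))) = Add(-2579, Rational(1, 17)) = Rational(-43842, 17)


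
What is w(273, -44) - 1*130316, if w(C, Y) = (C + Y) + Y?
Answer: -130131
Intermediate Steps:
w(C, Y) = C + 2*Y
w(273, -44) - 1*130316 = (273 + 2*(-44)) - 1*130316 = (273 - 88) - 130316 = 185 - 130316 = -130131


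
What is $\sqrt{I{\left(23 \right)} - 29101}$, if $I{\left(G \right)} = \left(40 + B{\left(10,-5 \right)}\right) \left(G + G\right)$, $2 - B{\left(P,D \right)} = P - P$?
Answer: $i \sqrt{27169} \approx 164.83 i$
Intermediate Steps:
$B{\left(P,D \right)} = 2$ ($B{\left(P,D \right)} = 2 - \left(P - P\right) = 2 - 0 = 2 + 0 = 2$)
$I{\left(G \right)} = 84 G$ ($I{\left(G \right)} = \left(40 + 2\right) \left(G + G\right) = 42 \cdot 2 G = 84 G$)
$\sqrt{I{\left(23 \right)} - 29101} = \sqrt{84 \cdot 23 - 29101} = \sqrt{1932 - 29101} = \sqrt{-27169} = i \sqrt{27169}$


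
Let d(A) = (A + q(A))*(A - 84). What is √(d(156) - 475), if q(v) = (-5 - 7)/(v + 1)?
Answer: √265013645/157 ≈ 103.69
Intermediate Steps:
q(v) = -12/(1 + v)
d(A) = (-84 + A)*(A - 12/(1 + A)) (d(A) = (A - 12/(1 + A))*(A - 84) = (A - 12/(1 + A))*(-84 + A) = (-84 + A)*(A - 12/(1 + A)))
√(d(156) - 475) = √((1008 - 12*156 + 156*(1 + 156)*(-84 + 156))/(1 + 156) - 475) = √((1008 - 1872 + 156*157*72)/157 - 475) = √((1008 - 1872 + 1763424)/157 - 475) = √((1/157)*1762560 - 475) = √(1762560/157 - 475) = √(1687985/157) = √265013645/157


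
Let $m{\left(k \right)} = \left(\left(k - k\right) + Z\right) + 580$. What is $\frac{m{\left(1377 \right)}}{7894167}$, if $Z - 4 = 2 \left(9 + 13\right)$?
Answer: $\frac{628}{7894167} \approx 7.9552 \cdot 10^{-5}$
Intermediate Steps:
$Z = 48$ ($Z = 4 + 2 \left(9 + 13\right) = 4 + 2 \cdot 22 = 4 + 44 = 48$)
$m{\left(k \right)} = 628$ ($m{\left(k \right)} = \left(\left(k - k\right) + 48\right) + 580 = \left(0 + 48\right) + 580 = 48 + 580 = 628$)
$\frac{m{\left(1377 \right)}}{7894167} = \frac{628}{7894167}$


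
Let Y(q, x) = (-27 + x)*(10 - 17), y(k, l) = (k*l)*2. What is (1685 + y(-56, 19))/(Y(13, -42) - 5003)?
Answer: 443/4520 ≈ 0.098009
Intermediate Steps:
y(k, l) = 2*k*l
Y(q, x) = 189 - 7*x (Y(q, x) = (-27 + x)*(-7) = 189 - 7*x)
(1685 + y(-56, 19))/(Y(13, -42) - 5003) = (1685 + 2*(-56)*19)/((189 - 7*(-42)) - 5003) = (1685 - 2128)/((189 + 294) - 5003) = -443/(483 - 5003) = -443/(-4520) = -443*(-1/4520) = 443/4520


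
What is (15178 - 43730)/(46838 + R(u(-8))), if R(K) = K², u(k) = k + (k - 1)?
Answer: -28552/47127 ≈ -0.60585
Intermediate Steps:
u(k) = -1 + 2*k (u(k) = k + (-1 + k) = -1 + 2*k)
(15178 - 43730)/(46838 + R(u(-8))) = (15178 - 43730)/(46838 + (-1 + 2*(-8))²) = -28552/(46838 + (-1 - 16)²) = -28552/(46838 + (-17)²) = -28552/(46838 + 289) = -28552/47127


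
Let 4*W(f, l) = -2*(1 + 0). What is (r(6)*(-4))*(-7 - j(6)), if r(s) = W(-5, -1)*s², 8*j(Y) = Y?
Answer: -558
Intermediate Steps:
W(f, l) = -½ (W(f, l) = (-2*(1 + 0))/4 = (-2*1)/4 = (¼)*(-2) = -½)
j(Y) = Y/8
r(s) = -s²/2
(r(6)*(-4))*(-7 - j(6)) = (-½*6²*(-4))*(-7 - 6/8) = (-½*36*(-4))*(-7 - 1*¾) = (-18*(-4))*(-7 - ¾) = 72*(-31/4) = -558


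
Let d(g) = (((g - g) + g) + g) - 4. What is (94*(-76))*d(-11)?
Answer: 185744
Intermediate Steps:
d(g) = -4 + 2*g (d(g) = ((0 + g) + g) - 4 = (g + g) - 4 = 2*g - 4 = -4 + 2*g)
(94*(-76))*d(-11) = (94*(-76))*(-4 + 2*(-11)) = -7144*(-4 - 22) = -7144*(-26) = 185744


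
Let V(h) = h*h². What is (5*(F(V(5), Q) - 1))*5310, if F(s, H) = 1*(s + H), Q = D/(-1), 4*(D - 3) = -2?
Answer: 3225825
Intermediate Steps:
D = 5/2 (D = 3 + (¼)*(-2) = 3 - ½ = 5/2 ≈ 2.5000)
Q = -5/2 (Q = (5/2)/(-1) = (5/2)*(-1) = -5/2 ≈ -2.5000)
V(h) = h³
F(s, H) = H + s (F(s, H) = 1*(H + s) = H + s)
(5*(F(V(5), Q) - 1))*5310 = (5*((-5/2 + 5³) - 1))*5310 = (5*((-5/2 + 125) - 1))*5310 = (5*(245/2 - 1))*5310 = (5*(243/2))*5310 = (1215/2)*5310 = 3225825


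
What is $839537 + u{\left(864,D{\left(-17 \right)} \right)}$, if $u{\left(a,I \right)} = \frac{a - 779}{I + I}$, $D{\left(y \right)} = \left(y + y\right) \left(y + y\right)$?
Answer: $\frac{114177037}{136} \approx 8.3954 \cdot 10^{5}$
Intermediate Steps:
$D{\left(y \right)} = 4 y^{2}$ ($D{\left(y \right)} = 2 y 2 y = 4 y^{2}$)
$u{\left(a,I \right)} = \frac{-779 + a}{2 I}$
$839537 + u{\left(864,D{\left(-17 \right)} \right)} = 839537 + \frac{-779 + 864}{2 \cdot 4 \left(-17\right)^{2}} = 839537 + \frac{1}{2} \frac{1}{4 \cdot 289} \cdot 85 = 839537 + \frac{1}{2} \cdot \frac{1}{1156} \cdot 85 = 839537 + \frac{5}{136} = \frac{114177037}{136}$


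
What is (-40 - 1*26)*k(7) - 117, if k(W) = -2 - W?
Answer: 477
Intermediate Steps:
(-40 - 1*26)*k(7) - 117 = (-40 - 1*26)*(-2 - 1*7) - 117 = (-40 - 26)*(-2 - 7) - 117 = -66*(-9) - 117 = 594 - 117 = 477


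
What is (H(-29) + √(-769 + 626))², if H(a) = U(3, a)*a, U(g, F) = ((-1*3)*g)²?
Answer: (2349 - I*√143)² ≈ 5.5177e+6 - 5.618e+4*I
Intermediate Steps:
U(g, F) = 9*g² (U(g, F) = (-3*g)² = 9*g²)
H(a) = 81*a (H(a) = (9*3²)*a = (9*9)*a = 81*a)
(H(-29) + √(-769 + 626))² = (81*(-29) + √(-769 + 626))² = (-2349 + √(-143))² = (-2349 + I*√143)²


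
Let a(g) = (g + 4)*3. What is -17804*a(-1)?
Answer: -160236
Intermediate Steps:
a(g) = 12 + 3*g (a(g) = (4 + g)*3 = 12 + 3*g)
-17804*a(-1) = -17804*(12 + 3*(-1)) = -17804*(12 - 3) = -17804*9 = -160236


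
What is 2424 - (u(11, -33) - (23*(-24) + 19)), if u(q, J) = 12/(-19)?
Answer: 35941/19 ≈ 1891.6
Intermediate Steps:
u(q, J) = -12/19 (u(q, J) = 12*(-1/19) = -12/19)
2424 - (u(11, -33) - (23*(-24) + 19)) = 2424 - (-12/19 - (23*(-24) + 19)) = 2424 - (-12/19 - (-552 + 19)) = 2424 - (-12/19 - 1*(-533)) = 2424 - (-12/19 + 533) = 2424 - 1*10115/19 = 2424 - 10115/19 = 35941/19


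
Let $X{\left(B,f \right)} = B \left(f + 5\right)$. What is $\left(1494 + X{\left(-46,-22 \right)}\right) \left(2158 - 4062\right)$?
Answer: $-4333504$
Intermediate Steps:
$X{\left(B,f \right)} = B \left(5 + f\right)$
$\left(1494 + X{\left(-46,-22 \right)}\right) \left(2158 - 4062\right) = \left(1494 - 46 \left(5 - 22\right)\right) \left(2158 - 4062\right) = \left(1494 - -782\right) \left(-1904\right) = \left(1494 + 782\right) \left(-1904\right) = 2276 \left(-1904\right) = -4333504$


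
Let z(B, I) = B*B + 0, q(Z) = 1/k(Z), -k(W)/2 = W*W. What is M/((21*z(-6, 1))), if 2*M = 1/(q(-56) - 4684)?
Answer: -112/793207323 ≈ -1.4120e-7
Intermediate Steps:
k(W) = -2*W² (k(W) = -2*W*W = -2*W²)
q(Z) = -1/(2*Z²) (q(Z) = 1/(-2*Z²) = -1/(2*Z²))
z(B, I) = B² (z(B, I) = B² + 0 = B²)
M = -3136/29378049 (M = 1/(2*(-½/(-56)² - 4684)) = 1/(2*(-½*1/3136 - 4684)) = 1/(2*(-1/6272 - 4684)) = 1/(2*(-29378049/6272)) = (½)*(-6272/29378049) = -3136/29378049 ≈ -0.00010675)
M/((21*z(-6, 1))) = -3136/(29378049*(21*(-6)²)) = -3136/(29378049*(21*36)) = -3136/29378049/756 = -3136/29378049*1/756 = -112/793207323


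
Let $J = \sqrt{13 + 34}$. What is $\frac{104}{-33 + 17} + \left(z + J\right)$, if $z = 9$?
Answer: $\frac{5}{2} + \sqrt{47} \approx 9.3557$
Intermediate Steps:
$J = \sqrt{47} \approx 6.8557$
$\frac{104}{-33 + 17} + \left(z + J\right) = \frac{104}{-33 + 17} + \left(9 + \sqrt{47}\right) = \frac{104}{-16} + \left(9 + \sqrt{47}\right) = 104 \left(- \frac{1}{16}\right) + \left(9 + \sqrt{47}\right) = - \frac{13}{2} + \left(9 + \sqrt{47}\right) = \frac{5}{2} + \sqrt{47}$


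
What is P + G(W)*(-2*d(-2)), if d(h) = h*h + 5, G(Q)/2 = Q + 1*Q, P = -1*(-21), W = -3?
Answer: 237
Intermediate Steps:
P = 21
G(Q) = 4*Q (G(Q) = 2*(Q + 1*Q) = 2*(Q + Q) = 2*(2*Q) = 4*Q)
d(h) = 5 + h**2 (d(h) = h**2 + 5 = 5 + h**2)
P + G(W)*(-2*d(-2)) = 21 + (4*(-3))*(-2*(5 + (-2)**2)) = 21 - (-24)*(5 + 4) = 21 - (-24)*9 = 21 - 12*(-18) = 21 + 216 = 237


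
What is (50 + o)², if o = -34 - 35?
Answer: 361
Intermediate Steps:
o = -69
(50 + o)² = (50 - 69)² = (-19)² = 361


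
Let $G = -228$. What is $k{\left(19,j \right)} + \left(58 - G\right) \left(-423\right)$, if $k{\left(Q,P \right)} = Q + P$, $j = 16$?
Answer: $-120943$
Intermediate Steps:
$k{\left(Q,P \right)} = P + Q$
$k{\left(19,j \right)} + \left(58 - G\right) \left(-423\right) = \left(16 + 19\right) + \left(58 - -228\right) \left(-423\right) = 35 + \left(58 + 228\right) \left(-423\right) = 35 + 286 \left(-423\right) = 35 - 120978 = -120943$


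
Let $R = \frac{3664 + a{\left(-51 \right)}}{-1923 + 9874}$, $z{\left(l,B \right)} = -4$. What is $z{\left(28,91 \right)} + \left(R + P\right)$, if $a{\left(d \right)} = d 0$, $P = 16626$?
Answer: $\frac{132165186}{7951} \approx 16622.0$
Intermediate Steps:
$a{\left(d \right)} = 0$
$R = \frac{3664}{7951}$ ($R = \frac{3664 + 0}{-1923 + 9874} = \frac{3664}{7951} \approx 0.46082$)
$z{\left(28,91 \right)} + \left(R + P\right) = -4 + \left(\frac{3664}{7951} + 16626\right) = -4 + \frac{132196990}{7951} = \frac{132165186}{7951}$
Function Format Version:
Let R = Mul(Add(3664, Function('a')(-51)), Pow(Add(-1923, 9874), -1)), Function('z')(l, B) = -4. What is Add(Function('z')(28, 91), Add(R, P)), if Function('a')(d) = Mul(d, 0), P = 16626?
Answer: Rational(132165186, 7951) ≈ 16622.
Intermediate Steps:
Function('a')(d) = 0
R = Rational(3664, 7951) (R = Mul(Add(3664, 0), Pow(Add(-1923, 9874), -1)) = Mul(3664, Pow(7951, -1)) = Mul(3664, Rational(1, 7951)) = Rational(3664, 7951) ≈ 0.46082)
Add(Function('z')(28, 91), Add(R, P)) = Add(-4, Add(Rational(3664, 7951), 16626)) = Add(-4, Rational(132196990, 7951)) = Rational(132165186, 7951)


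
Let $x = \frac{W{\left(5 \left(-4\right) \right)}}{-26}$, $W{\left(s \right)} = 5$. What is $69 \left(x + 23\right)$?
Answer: $\frac{40917}{26} \approx 1573.7$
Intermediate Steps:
$x = - \frac{5}{26}$ ($x = \frac{5}{-26} = 5 \left(- \frac{1}{26}\right) = - \frac{5}{26} \approx -0.19231$)
$69 \left(x + 23\right) = 69 \left(- \frac{5}{26} + 23\right) = 69 \cdot \frac{593}{26} = \frac{40917}{26}$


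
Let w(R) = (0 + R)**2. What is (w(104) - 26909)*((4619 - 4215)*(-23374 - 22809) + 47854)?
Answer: 299491985254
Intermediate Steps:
w(R) = R**2
(w(104) - 26909)*((4619 - 4215)*(-23374 - 22809) + 47854) = (104**2 - 26909)*((4619 - 4215)*(-23374 - 22809) + 47854) = (10816 - 26909)*(404*(-46183) + 47854) = -16093*(-18657932 + 47854) = -16093*(-18610078) = 299491985254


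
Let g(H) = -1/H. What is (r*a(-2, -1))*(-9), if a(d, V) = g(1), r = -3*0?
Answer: 0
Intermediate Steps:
r = 0
a(d, V) = -1 (a(d, V) = -1/1 = -1*1 = -1)
(r*a(-2, -1))*(-9) = (0*(-1))*(-9) = 0*(-9) = 0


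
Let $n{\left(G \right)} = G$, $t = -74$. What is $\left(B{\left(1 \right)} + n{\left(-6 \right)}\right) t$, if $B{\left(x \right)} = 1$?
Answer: $370$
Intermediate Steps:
$\left(B{\left(1 \right)} + n{\left(-6 \right)}\right) t = \left(1 - 6\right) \left(-74\right) = \left(-5\right) \left(-74\right) = 370$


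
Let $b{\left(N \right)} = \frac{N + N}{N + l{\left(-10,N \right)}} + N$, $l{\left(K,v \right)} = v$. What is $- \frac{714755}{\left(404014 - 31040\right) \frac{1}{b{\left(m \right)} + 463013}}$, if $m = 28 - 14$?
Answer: $- \frac{165475789070}{186487} \approx -8.8733 \cdot 10^{5}$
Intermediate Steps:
$m = 14$ ($m = 28 - 14 = 14$)
$b{\left(N \right)} = 1 + N$ ($b{\left(N \right)} = \frac{N + N}{N + N} + N = \frac{2 N}{2 N} + N = 2 N \frac{1}{2 N} + N = 1 + N$)
$- \frac{714755}{\left(404014 - 31040\right) \frac{1}{b{\left(m \right)} + 463013}} = - \frac{714755}{\left(404014 - 31040\right) \frac{1}{\left(1 + 14\right) + 463013}} = - \frac{714755}{372974 \frac{1}{15 + 463013}} = - \frac{714755}{372974 \cdot \frac{1}{463028}} = - \frac{714755}{\frac{186487}{231514}} = \left(-714755\right) \frac{231514}{186487} = - \frac{165475789070}{186487}$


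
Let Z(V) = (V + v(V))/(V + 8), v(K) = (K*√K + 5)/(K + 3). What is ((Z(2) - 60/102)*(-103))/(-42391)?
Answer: -5047/7206470 + 103*√2/1059775 ≈ -0.00056290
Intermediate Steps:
v(K) = (5 + K^(3/2))/(3 + K) (v(K) = (K^(3/2) + 5)/(3 + K) = (5 + K^(3/2))/(3 + K))
Z(V) = (V + (5 + V^(3/2))/(3 + V))/(8 + V) (Z(V) = (V + (5 + V^(3/2))/(3 + V))/(V + 8) = (V + (5 + V^(3/2))/(3 + V))/(8 + V))
((Z(2) - 60/102)*(-103))/(-42391) = (((5 + 2^(3/2) + 2*(3 + 2))/((3 + 2)*(8 + 2)) - 60/102)*(-103))/(-42391) = (((5 + 2*√2 + 2*5)/(5*10) - 60*1/102)*(-103))*(-1/42391) = (((⅕)*(⅒)*(5 + 2*√2 + 10) - 10/17)*(-103))*(-1/42391) = (((⅕)*(⅒)*(15 + 2*√2) - 10/17)*(-103))*(-1/42391) = (((3/10 + √2/25) - 10/17)*(-103))*(-1/42391) = ((-49/170 + √2/25)*(-103))*(-1/42391) = (5047/170 - 103*√2/25)*(-1/42391) = -5047/7206470 + 103*√2/1059775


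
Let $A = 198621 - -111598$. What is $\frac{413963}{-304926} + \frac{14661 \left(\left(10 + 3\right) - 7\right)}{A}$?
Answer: $- \frac{101596067381}{94593838794} \approx -1.074$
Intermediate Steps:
$A = 310219$ ($A = 198621 + 111598 = 310219$)
$\frac{413963}{-304926} + \frac{14661 \left(\left(10 + 3\right) - 7\right)}{A} = \frac{413963}{-304926} + \frac{14661 \left(\left(10 + 3\right) - 7\right)}{310219} = 413963 \left(- \frac{1}{304926}\right) + 14661 \left(13 - 7\right) \frac{1}{310219} = - \frac{413963}{304926} + 14661 \cdot 6 \cdot \frac{1}{310219} = - \frac{413963}{304926} + 87966 \cdot \frac{1}{310219} = - \frac{413963}{304926} + \frac{87966}{310219} = - \frac{101596067381}{94593838794}$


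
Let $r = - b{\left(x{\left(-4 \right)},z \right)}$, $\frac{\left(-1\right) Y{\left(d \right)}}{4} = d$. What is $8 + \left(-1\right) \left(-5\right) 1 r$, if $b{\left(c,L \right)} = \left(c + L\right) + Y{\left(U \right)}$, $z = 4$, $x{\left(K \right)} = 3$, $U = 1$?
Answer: $-7$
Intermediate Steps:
$Y{\left(d \right)} = - 4 d$
$b{\left(c,L \right)} = -4 + L + c$ ($b{\left(c,L \right)} = \left(c + L\right) - 4 = \left(L + c\right) - 4 = -4 + L + c$)
$r = -3$ ($r = - (-4 + 4 + 3) = \left(-1\right) 3 = -3$)
$8 + \left(-1\right) \left(-5\right) 1 r = 8 + \left(-1\right) \left(-5\right) 1 \left(-3\right) = 8 + 5 \cdot 1 \left(-3\right) = 8 + 5 \left(-3\right) = 8 - 15 = -7$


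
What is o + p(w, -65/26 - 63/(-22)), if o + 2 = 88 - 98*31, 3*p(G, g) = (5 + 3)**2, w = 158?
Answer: -8792/3 ≈ -2930.7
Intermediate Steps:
p(G, g) = 64/3 (p(G, g) = (5 + 3)**2/3 = (1/3)*8**2 = (1/3)*64 = 64/3)
o = -2952 (o = -2 + (88 - 98*31) = -2 + (88 - 3038) = -2 - 2950 = -2952)
o + p(w, -65/26 - 63/(-22)) = -2952 + 64/3 = -8792/3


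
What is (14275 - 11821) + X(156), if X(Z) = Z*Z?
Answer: 26790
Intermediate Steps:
X(Z) = Z²
(14275 - 11821) + X(156) = (14275 - 11821) + 156² = 2454 + 24336 = 26790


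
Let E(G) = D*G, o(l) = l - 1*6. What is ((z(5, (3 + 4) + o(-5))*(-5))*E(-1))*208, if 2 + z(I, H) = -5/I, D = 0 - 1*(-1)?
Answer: -3120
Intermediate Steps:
D = 1 (D = 0 + 1 = 1)
o(l) = -6 + l (o(l) = l - 6 = -6 + l)
z(I, H) = -2 - 5/I
E(G) = G (E(G) = 1*G = G)
((z(5, (3 + 4) + o(-5))*(-5))*E(-1))*208 = (((-2 - 5/5)*(-5))*(-1))*208 = (((-2 - 5*1/5)*(-5))*(-1))*208 = (((-2 - 1)*(-5))*(-1))*208 = (-3*(-5)*(-1))*208 = (15*(-1))*208 = -15*208 = -3120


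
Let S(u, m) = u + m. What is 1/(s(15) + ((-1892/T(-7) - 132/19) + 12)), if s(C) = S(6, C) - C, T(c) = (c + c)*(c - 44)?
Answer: 6783/56996 ≈ 0.11901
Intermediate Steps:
S(u, m) = m + u
T(c) = 2*c*(-44 + c) (T(c) = (2*c)*(-44 + c) = 2*c*(-44 + c))
s(C) = 6 (s(C) = (C + 6) - C = (6 + C) - C = 6)
1/(s(15) + ((-1892/T(-7) - 132/19) + 12)) = 1/(6 + ((-1892*(-1/(14*(-44 - 7))) - 132/19) + 12)) = 1/(6 + ((-1892/(2*(-7)*(-51)) - 132*1/19) + 12)) = 1/(6 + ((-1892/714 - 132/19) + 12)) = 1/(6 + ((-1892*1/714 - 132/19) + 12)) = 1/(6 + ((-946/357 - 132/19) + 12)) = 1/(6 + (-65098/6783 + 12)) = 1/(6 + 16298/6783) = 1/(56996/6783) = 6783/56996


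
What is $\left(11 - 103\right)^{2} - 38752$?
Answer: $-30288$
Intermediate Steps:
$\left(11 - 103\right)^{2} - 38752 = \left(-92\right)^{2} - 38752 = 8464 - 38752 = -30288$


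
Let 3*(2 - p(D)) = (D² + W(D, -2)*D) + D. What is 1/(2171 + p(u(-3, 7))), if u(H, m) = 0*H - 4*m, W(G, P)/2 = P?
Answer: 3/5651 ≈ 0.00053088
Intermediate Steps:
W(G, P) = 2*P
u(H, m) = -4*m (u(H, m) = 0 - 4*m = -4*m)
p(D) = 2 + D - D²/3 (p(D) = 2 - ((D² + (2*(-2))*D) + D)/3 = 2 - ((D² - 4*D) + D)/3 = 2 - (D² - 3*D)/3 = 2 + (D - D²/3) = 2 + D - D²/3)
1/(2171 + p(u(-3, 7))) = 1/(2171 + (2 - 4*7 - (-4*7)²/3)) = 1/(2171 + (2 - 28 - ⅓*(-28)²)) = 1/(2171 + (2 - 28 - ⅓*784)) = 1/(2171 + (2 - 28 - 784/3)) = 1/(2171 - 862/3) = 1/(5651/3) = 3/5651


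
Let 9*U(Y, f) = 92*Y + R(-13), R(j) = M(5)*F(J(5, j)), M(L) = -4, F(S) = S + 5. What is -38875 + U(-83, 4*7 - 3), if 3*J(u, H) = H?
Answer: -1072541/27 ≈ -39724.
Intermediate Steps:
J(u, H) = H/3
F(S) = 5 + S
R(j) = -20 - 4*j/3 (R(j) = -4*(5 + j/3) = -20 - 4*j/3)
U(Y, f) = -8/27 + 92*Y/9 (U(Y, f) = (92*Y + (-20 - 4/3*(-13)))/9 = (92*Y + (-20 + 52/3))/9 = (92*Y - 8/3)/9 = (-8/3 + 92*Y)/9 = -8/27 + 92*Y/9)
-38875 + U(-83, 4*7 - 3) = -38875 + (-8/27 + (92/9)*(-83)) = -38875 + (-8/27 - 7636/9) = -38875 - 22916/27 = -1072541/27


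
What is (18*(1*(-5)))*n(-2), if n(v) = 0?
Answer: 0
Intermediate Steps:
(18*(1*(-5)))*n(-2) = (18*(1*(-5)))*0 = (18*(-5))*0 = -90*0 = 0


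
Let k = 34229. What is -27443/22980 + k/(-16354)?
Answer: -47514817/14454420 ≈ -3.2872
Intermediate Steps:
-27443/22980 + k/(-16354) = -27443/22980 + 34229/(-16354) = -27443*1/22980 + 34229*(-1/16354) = -27443/22980 - 2633/1258 = -47514817/14454420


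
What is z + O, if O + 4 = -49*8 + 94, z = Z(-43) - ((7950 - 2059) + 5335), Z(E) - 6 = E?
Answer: -11565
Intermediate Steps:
Z(E) = 6 + E
z = -11263 (z = (6 - 43) - ((7950 - 2059) + 5335) = -37 - (5891 + 5335) = -37 - 1*11226 = -37 - 11226 = -11263)
O = -302 (O = -4 + (-49*8 + 94) = -4 + (-392 + 94) = -4 - 298 = -302)
z + O = -11263 - 302 = -11565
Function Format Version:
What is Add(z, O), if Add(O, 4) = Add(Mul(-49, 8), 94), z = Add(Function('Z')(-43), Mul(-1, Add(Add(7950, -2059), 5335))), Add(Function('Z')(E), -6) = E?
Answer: -11565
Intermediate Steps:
Function('Z')(E) = Add(6, E)
z = -11263 (z = Add(Add(6, -43), Mul(-1, Add(Add(7950, -2059), 5335))) = Add(-37, Mul(-1, Add(5891, 5335))) = Add(-37, Mul(-1, 11226)) = Add(-37, -11226) = -11263)
O = -302 (O = Add(-4, Add(Mul(-49, 8), 94)) = Add(-4, Add(-392, 94)) = Add(-4, -298) = -302)
Add(z, O) = Add(-11263, -302) = -11565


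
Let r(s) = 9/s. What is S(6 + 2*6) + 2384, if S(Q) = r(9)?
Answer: 2385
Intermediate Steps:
S(Q) = 1 (S(Q) = 9/9 = 9*(1/9) = 1)
S(6 + 2*6) + 2384 = 1 + 2384 = 2385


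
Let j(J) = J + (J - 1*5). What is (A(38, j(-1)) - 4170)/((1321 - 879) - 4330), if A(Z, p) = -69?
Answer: 157/144 ≈ 1.0903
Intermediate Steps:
j(J) = -5 + 2*J (j(J) = J + (J - 5) = J + (-5 + J) = -5 + 2*J)
(A(38, j(-1)) - 4170)/((1321 - 879) - 4330) = (-69 - 4170)/((1321 - 879) - 4330) = -4239/(442 - 4330) = -4239/(-3888) = -4239*(-1/3888) = 157/144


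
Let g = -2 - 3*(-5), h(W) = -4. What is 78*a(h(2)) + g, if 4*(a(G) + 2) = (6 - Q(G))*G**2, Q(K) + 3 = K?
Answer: 3913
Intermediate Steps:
Q(K) = -3 + K
g = 13 (g = -2 + 15 = 13)
a(G) = -2 + G**2*(9 - G)/4 (a(G) = -2 + ((6 - (-3 + G))*G**2)/4 = -2 + ((6 + (3 - G))*G**2)/4 = -2 + ((9 - G)*G**2)/4 = -2 + (G**2*(9 - G))/4 = -2 + G**2*(9 - G)/4)
78*a(h(2)) + g = 78*(-2 - 1/4*(-4)**3 + (9/4)*(-4)**2) + 13 = 78*(-2 - 1/4*(-64) + (9/4)*16) + 13 = 78*(-2 + 16 + 36) + 13 = 78*50 + 13 = 3900 + 13 = 3913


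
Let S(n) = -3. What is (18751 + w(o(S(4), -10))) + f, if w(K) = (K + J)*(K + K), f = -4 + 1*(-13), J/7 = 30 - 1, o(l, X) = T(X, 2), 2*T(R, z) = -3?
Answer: 36259/2 ≈ 18130.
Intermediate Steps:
T(R, z) = -3/2 (T(R, z) = (½)*(-3) = -3/2)
o(l, X) = -3/2
J = 203 (J = 7*(30 - 1) = 7*29 = 203)
f = -17 (f = -4 - 13 = -17)
w(K) = 2*K*(203 + K) (w(K) = (K + 203)*(K + K) = (203 + K)*(2*K) = 2*K*(203 + K))
(18751 + w(o(S(4), -10))) + f = (18751 + 2*(-3/2)*(203 - 3/2)) - 17 = (18751 + 2*(-3/2)*(403/2)) - 17 = (18751 - 1209/2) - 17 = 36293/2 - 17 = 36259/2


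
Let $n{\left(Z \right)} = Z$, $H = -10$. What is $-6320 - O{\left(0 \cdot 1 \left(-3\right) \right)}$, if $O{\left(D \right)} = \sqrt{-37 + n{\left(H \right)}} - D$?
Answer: $-6320 - i \sqrt{47} \approx -6320.0 - 6.8557 i$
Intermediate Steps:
$O{\left(D \right)} = - D + i \sqrt{47}$ ($O{\left(D \right)} = \sqrt{-37 - 10} - D = \sqrt{-47} - D = i \sqrt{47} - D = - D + i \sqrt{47}$)
$-6320 - O{\left(0 \cdot 1 \left(-3\right) \right)} = -6320 - \left(- 0 \cdot 1 \left(-3\right) + i \sqrt{47}\right) = -6320 - \left(- 0 \left(-3\right) + i \sqrt{47}\right) = -6320 - \left(\left(-1\right) 0 + i \sqrt{47}\right) = -6320 - \left(0 + i \sqrt{47}\right) = -6320 - i \sqrt{47}$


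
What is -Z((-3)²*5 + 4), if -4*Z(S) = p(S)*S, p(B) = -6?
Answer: -147/2 ≈ -73.500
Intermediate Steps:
Z(S) = 3*S/2 (Z(S) = -(-3)*S/2 = 3*S/2)
-Z((-3)²*5 + 4) = -3*((-3)²*5 + 4)/2 = -3*(9*5 + 4)/2 = -3*(45 + 4)/2 = -3*49/2 = -1*147/2 = -147/2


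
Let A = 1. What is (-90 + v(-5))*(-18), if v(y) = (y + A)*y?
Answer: 1260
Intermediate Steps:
v(y) = y*(1 + y) (v(y) = (y + 1)*y = (1 + y)*y = y*(1 + y))
(-90 + v(-5))*(-18) = (-90 - 5*(1 - 5))*(-18) = (-90 - 5*(-4))*(-18) = (-90 + 20)*(-18) = -70*(-18) = 1260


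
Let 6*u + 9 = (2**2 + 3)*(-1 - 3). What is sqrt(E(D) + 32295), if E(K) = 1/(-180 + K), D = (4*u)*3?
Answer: sqrt(2083543966)/254 ≈ 179.71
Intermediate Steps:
u = -37/6 (u = -3/2 + ((2**2 + 3)*(-1 - 3))/6 = -3/2 + ((4 + 3)*(-4))/6 = -3/2 + (7*(-4))/6 = -3/2 + (1/6)*(-28) = -3/2 - 14/3 = -37/6 ≈ -6.1667)
D = -74 (D = (4*(-37/6))*3 = -74/3*3 = -74)
sqrt(E(D) + 32295) = sqrt(1/(-180 - 74) + 32295) = sqrt(1/(-254) + 32295) = sqrt(-1/254 + 32295) = sqrt(8202929/254) = sqrt(2083543966)/254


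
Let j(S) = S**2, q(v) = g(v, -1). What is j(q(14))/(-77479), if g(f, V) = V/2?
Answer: -1/309916 ≈ -3.2267e-6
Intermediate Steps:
g(f, V) = V/2 (g(f, V) = V*(1/2) = V/2)
q(v) = -1/2 (q(v) = (1/2)*(-1) = -1/2)
j(q(14))/(-77479) = (-1/2)**2/(-77479) = (1/4)*(-1/77479) = -1/309916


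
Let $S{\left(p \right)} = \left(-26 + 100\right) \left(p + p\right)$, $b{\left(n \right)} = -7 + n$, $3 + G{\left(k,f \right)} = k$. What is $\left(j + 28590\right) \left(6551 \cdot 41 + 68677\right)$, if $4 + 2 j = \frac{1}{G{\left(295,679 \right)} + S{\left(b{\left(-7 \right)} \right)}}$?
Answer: $\frac{8581217565443}{890} \approx 9.6418 \cdot 10^{9}$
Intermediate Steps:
$G{\left(k,f \right)} = -3 + k$
$S{\left(p \right)} = 148 p$ ($S{\left(p \right)} = 74 \cdot 2 p = 148 p$)
$j = - \frac{7121}{3560}$ ($j = -2 + \frac{1}{2 \left(\left(-3 + 295\right) + 148 \left(-7 - 7\right)\right)} = -2 + \frac{1}{2 \left(292 + 148 \left(-14\right)\right)} = -2 + \frac{1}{2 \left(292 - 2072\right)} = -2 + \frac{1}{2 \left(-1780\right)} = -2 + \frac{1}{2} \left(- \frac{1}{1780}\right) = -2 - \frac{1}{3560} = - \frac{7121}{3560} \approx -2.0003$)
$\left(j + 28590\right) \left(6551 \cdot 41 + 68677\right) = \left(- \frac{7121}{3560} + 28590\right) \left(6551 \cdot 41 + 68677\right) = \frac{101773279 \left(268591 + 68677\right)}{3560} = \frac{101773279}{3560} \cdot 337268 = \frac{8581217565443}{890}$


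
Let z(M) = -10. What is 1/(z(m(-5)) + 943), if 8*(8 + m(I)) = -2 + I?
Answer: 1/933 ≈ 0.0010718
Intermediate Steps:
m(I) = -33/4 + I/8 (m(I) = -8 + (-2 + I)/8 = -8 + (-¼ + I/8) = -33/4 + I/8)
1/(z(m(-5)) + 943) = 1/(-10 + 943) = 1/933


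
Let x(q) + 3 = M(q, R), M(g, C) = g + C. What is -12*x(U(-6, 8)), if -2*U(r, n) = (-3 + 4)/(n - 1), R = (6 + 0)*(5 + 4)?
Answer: -4278/7 ≈ -611.14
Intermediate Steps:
R = 54 (R = 6*9 = 54)
M(g, C) = C + g
U(r, n) = -1/(2*(-1 + n)) (U(r, n) = -(-3 + 4)/(2*(n - 1)) = -1/(2*(-1 + n)))
x(q) = 51 + q (x(q) = -3 + (54 + q) = 51 + q)
-12*x(U(-6, 8)) = -12*(51 - 1/(-2 + 2*8)) = -12*(51 - 1/(-2 + 16)) = -12*(51 - 1/14) = -12*713/14 = -4278/7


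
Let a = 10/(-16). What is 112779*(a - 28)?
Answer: -25826391/8 ≈ -3.2283e+6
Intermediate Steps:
a = -5/8 (a = 10*(-1/16) = -5/8 ≈ -0.62500)
112779*(a - 28) = 112779*(-5/8 - 28) = 112779*(-229/8) = -25826391/8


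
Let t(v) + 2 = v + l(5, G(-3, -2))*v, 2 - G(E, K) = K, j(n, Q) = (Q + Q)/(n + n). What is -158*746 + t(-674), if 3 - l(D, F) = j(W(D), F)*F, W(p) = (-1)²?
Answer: -109782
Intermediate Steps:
W(p) = 1
j(n, Q) = Q/n (j(n, Q) = (2*Q)/((2*n)) = (2*Q)*(1/(2*n)) = Q/n)
G(E, K) = 2 - K
l(D, F) = 3 - F² (l(D, F) = 3 - F/1*F = 3 - F*1*F = 3 - F*F = 3 - F²)
t(v) = -2 - 12*v (t(v) = -2 + (v + (3 - (2 - 1*(-2))²)*v) = -2 + (v + (3 - (2 + 2)²)*v) = -2 + (v + (3 - 1*4²)*v) = -2 + (v + (3 - 1*16)*v) = -2 + (v + (3 - 16)*v) = -2 + (v - 13*v) = -2 - 12*v)
-158*746 + t(-674) = -158*746 + (-2 - 12*(-674)) = -117868 + (-2 + 8088) = -117868 + 8086 = -109782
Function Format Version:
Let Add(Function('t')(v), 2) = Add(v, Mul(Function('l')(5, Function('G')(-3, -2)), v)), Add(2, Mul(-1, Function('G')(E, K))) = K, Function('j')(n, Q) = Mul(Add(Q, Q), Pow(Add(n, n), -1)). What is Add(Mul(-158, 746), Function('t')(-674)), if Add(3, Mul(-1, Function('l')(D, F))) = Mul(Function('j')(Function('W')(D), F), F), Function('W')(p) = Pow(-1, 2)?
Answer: -109782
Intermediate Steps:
Function('W')(p) = 1
Function('j')(n, Q) = Mul(Q, Pow(n, -1)) (Function('j')(n, Q) = Mul(Mul(2, Q), Pow(Mul(2, n), -1)) = Mul(Mul(2, Q), Mul(Rational(1, 2), Pow(n, -1))) = Mul(Q, Pow(n, -1)))
Function('G')(E, K) = Add(2, Mul(-1, K))
Function('l')(D, F) = Add(3, Mul(-1, Pow(F, 2))) (Function('l')(D, F) = Add(3, Mul(-1, Mul(Mul(F, Pow(1, -1)), F))) = Add(3, Mul(-1, Mul(Mul(F, 1), F))) = Add(3, Mul(-1, Mul(F, F))) = Add(3, Mul(-1, Pow(F, 2))))
Function('t')(v) = Add(-2, Mul(-12, v)) (Function('t')(v) = Add(-2, Add(v, Mul(Add(3, Mul(-1, Pow(Add(2, Mul(-1, -2)), 2))), v))) = Add(-2, Add(v, Mul(Add(3, Mul(-1, Pow(Add(2, 2), 2))), v))) = Add(-2, Add(v, Mul(Add(3, Mul(-1, Pow(4, 2))), v))) = Add(-2, Add(v, Mul(Add(3, Mul(-1, 16)), v))) = Add(-2, Add(v, Mul(Add(3, -16), v))) = Add(-2, Add(v, Mul(-13, v))) = Add(-2, Mul(-12, v)))
Add(Mul(-158, 746), Function('t')(-674)) = Add(Mul(-158, 746), Add(-2, Mul(-12, -674))) = Add(-117868, Add(-2, 8088)) = Add(-117868, 8086) = -109782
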